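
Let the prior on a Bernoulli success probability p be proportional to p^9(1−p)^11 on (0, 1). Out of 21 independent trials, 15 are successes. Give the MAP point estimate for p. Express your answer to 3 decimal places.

The prior density ∝ p^9(1−p)^11 is the kernel of Beta(10, 12).
Data: 15 successes in 21 trials. The binomial likelihood contributes p^15(1−p)^6, so the posterior is Beta(10+15, 12+6) = Beta(25, 18).
For Beta(a, b) with a, b > 1 the mode is (a−1)/(a+b−2) = 24/41 ≈ 0.585.

p̂_MAP = 0.585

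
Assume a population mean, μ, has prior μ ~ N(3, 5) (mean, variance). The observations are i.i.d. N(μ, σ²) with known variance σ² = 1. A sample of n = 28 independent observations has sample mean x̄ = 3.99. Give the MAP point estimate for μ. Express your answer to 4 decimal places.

n = 28, x̄ = 3.99.
For a Normal prior and Normal likelihood with known variance, the posterior is Normal; its mode equals its mean, the precision-weighted average.
Prior precision 1/σ₀² = 1/5 = 0.2; data precision n/σ² = 28/1 = 28.
μ̂ = (0.2·3 + 28·3.99) / (0.2 + 28) = 112.32/28.2 = 936/235 ≈ 3.9830.

μ̂_MAP = 3.9830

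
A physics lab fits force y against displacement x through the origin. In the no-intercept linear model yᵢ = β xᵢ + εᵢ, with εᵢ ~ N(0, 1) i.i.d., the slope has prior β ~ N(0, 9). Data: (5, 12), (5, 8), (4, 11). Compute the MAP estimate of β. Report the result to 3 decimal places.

log p(β | y) = −Σ(yᵢ − βxᵢ)²/(2·1) − β²/(2·9) + const.
Setting the derivative to zero: Σxᵢ(yᵢ − βxᵢ)/1 − β/9 = 0, so β = Σxᵢyᵢ / (Σxᵢ² + σ²/τ²).
Σxᵢyᵢ = 5·12 + 5·8 + 4·11 = 144; Σxᵢ² = 66; σ²/τ² = 1/9.
β̂_MAP = 144 / (66 + 1/9) = 144/(595/9) = 1296/595 ≈ 2.178.

β̂_MAP = 2.178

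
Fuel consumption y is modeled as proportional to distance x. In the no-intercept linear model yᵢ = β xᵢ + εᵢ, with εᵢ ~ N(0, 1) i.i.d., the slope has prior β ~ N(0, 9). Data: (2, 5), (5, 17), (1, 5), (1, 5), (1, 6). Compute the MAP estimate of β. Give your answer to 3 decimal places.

log p(β | y) = −Σ(yᵢ − βxᵢ)²/(2·1) − β²/(2·9) + const.
Setting the derivative to zero: Σxᵢ(yᵢ − βxᵢ)/1 − β/9 = 0, so β = Σxᵢyᵢ / (Σxᵢ² + σ²/τ²).
Σxᵢyᵢ = 2·5 + 5·17 + 1·5 + 1·5 + 1·6 = 111; Σxᵢ² = 32; σ²/τ² = 1/9.
β̂_MAP = 111 / (32 + 1/9) = 111/(289/9) = 999/289 ≈ 3.457.

β̂_MAP = 3.457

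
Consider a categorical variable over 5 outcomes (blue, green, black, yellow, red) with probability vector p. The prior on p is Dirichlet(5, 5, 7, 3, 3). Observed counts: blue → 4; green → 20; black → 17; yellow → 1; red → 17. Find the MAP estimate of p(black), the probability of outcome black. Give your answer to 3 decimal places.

MAP estimate of p(black) = 0.299

The posterior is Dirichlet(αᵢ + nᵢ) = Dirichlet(9, 25, 24, 4, 20).
For a Dirichlet(a₁,…,a_K) with all aᵢ > 1, the mode has j-th component (aⱼ − 1)/(Σaᵢ − K).
Here Σaᵢ = 82 and K = 5, so p(black) = (24 − 1)/(82 − 5) = 23/77 ≈ 0.299.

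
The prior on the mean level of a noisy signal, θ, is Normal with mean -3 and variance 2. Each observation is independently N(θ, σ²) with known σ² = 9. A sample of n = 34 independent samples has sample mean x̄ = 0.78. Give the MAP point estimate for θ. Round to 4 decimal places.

n = 34, x̄ = 0.78.
For a Normal prior and Normal likelihood with known variance, the posterior is Normal; its mode equals its mean, the precision-weighted average.
Prior precision 1/σ₀² = 1/2 = 0.5; data precision n/σ² = 34/9.
θ̂ = (0.5·(-3) + (34/9)·0.78) / (0.5 + 34/9) = (217/150)/(77/18) = 93/275 ≈ 0.3382.

θ̂_MAP = 0.3382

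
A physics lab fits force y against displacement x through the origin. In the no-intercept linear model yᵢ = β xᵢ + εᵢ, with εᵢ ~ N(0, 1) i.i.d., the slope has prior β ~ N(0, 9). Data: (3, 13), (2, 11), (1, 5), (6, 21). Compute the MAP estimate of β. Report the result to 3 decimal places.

log p(β | y) = −Σ(yᵢ − βxᵢ)²/(2·1) − β²/(2·9) + const.
Setting the derivative to zero: Σxᵢ(yᵢ − βxᵢ)/1 − β/9 = 0, so β = Σxᵢyᵢ / (Σxᵢ² + σ²/τ²).
Σxᵢyᵢ = 3·13 + 2·11 + 1·5 + 6·21 = 192; Σxᵢ² = 50; σ²/τ² = 1/9.
β̂_MAP = 192 / (50 + 1/9) = 192/(451/9) = 1728/451 ≈ 3.831.

β̂_MAP = 3.831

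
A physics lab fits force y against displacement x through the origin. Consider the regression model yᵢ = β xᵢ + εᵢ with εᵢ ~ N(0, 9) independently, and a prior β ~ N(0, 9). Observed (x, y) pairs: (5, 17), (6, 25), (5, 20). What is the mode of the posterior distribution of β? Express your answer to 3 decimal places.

log p(β | y) = −Σ(yᵢ − βxᵢ)²/(2·9) − β²/(2·9) + const.
Setting the derivative to zero: Σxᵢ(yᵢ − βxᵢ)/9 − β/9 = 0, so β = Σxᵢyᵢ / (Σxᵢ² + σ²/τ²).
Σxᵢyᵢ = 5·17 + 6·25 + 5·20 = 335; Σxᵢ² = 86; σ²/τ² = 1.
β̂_MAP = 335 / (86 + 1) = 335/87 ≈ 3.851.

β̂_MAP = 3.851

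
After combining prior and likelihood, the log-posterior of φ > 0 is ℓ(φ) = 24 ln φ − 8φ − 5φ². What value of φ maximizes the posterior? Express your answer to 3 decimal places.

ℓ'(φ) = 24/φ − 8 − 10φ. Setting this to zero and multiplying by φ: 10φ² + 8φ − 24 = 0.
φ = (−8 + √(8² + 4·10·24)) / (2·10) = (−8 + √1024) / 20 = (−8 + 32)/20 = 6/5.
ℓ''(φ) = −24/φ² − 10 < 0, confirming a maximum.

φ̂_MAP = 1.200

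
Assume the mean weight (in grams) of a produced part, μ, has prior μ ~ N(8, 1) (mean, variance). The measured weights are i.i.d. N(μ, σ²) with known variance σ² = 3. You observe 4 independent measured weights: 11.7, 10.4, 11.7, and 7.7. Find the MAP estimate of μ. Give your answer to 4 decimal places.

n = 4; x̄ = (11.7 + 10.4 + 11.7 + 7.7)/4 = 41.5/4 = 10.375.
For a Normal prior and Normal likelihood with known variance, the posterior is Normal; its mode equals its mean, the precision-weighted average.
Prior precision 1/σ₀² = 1/1 = 1; data precision n/σ² = 4/3.
μ̂ = (1·8 + (4/3)·10.375) / (1 + 4/3) = (131/6)/(7/3) = 131/14 ≈ 9.3571.

μ̂_MAP = 9.3571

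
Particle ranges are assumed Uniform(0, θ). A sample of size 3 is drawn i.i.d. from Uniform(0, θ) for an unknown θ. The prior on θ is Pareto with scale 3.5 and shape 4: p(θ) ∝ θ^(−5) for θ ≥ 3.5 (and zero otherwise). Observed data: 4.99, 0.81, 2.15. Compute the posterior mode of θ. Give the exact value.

θ̂_MAP = 4.99

The Uniform(0, θ) likelihood is θ^(−n) for θ ≥ max(xᵢ), zero otherwise. Here max(xᵢ) = 4.99.
Posterior ∝ θ^(−5) · θ^(−3) = θ^(−8) on θ ≥ max(3.5, 4.99) = 4.99.
This density is strictly decreasing in θ, so the posterior mode lies at the lower boundary of the support.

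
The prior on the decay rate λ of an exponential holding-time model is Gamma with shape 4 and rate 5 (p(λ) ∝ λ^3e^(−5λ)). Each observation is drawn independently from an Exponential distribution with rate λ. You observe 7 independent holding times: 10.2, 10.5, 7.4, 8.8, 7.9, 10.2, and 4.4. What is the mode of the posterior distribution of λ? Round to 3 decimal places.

The Exponential(rate=λ) likelihood is ∝ λ^n e^(−λΣtᵢ). Here n = 7 and Σtᵢ = 10.2 + 10.5 + 7.4 + 8.8 + 7.9 + 10.2 + 4.4 = 59.4.
Posterior ∝ λ^3e^(−5λ) · λ^7e^(−59.4λ) = λ^10e^(−64.4λ), i.e. Gamma(11, 64.4).
Mode = (a−1)/b = 10/64.4 ≈ 0.155.

λ̂_MAP = 0.155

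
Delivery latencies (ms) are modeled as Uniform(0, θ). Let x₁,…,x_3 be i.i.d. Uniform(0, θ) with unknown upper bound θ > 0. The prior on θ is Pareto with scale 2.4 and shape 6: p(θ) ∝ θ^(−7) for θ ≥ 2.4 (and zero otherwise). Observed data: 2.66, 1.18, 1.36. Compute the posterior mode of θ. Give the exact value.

The Uniform(0, θ) likelihood is θ^(−n) for θ ≥ max(xᵢ), zero otherwise. Here max(xᵢ) = 2.66.
Posterior ∝ θ^(−7) · θ^(−3) = θ^(−10) on θ ≥ max(2.4, 2.66) = 2.66.
This density is strictly decreasing in θ, so the posterior mode lies at the lower boundary of the support.

θ̂_MAP = 2.66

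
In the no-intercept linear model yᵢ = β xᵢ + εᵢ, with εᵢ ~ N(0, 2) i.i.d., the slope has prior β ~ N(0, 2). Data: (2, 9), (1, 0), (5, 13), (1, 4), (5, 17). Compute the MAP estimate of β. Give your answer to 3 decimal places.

log p(β | y) = −Σ(yᵢ − βxᵢ)²/(2·2) − β²/(2·2) + const.
Setting the derivative to zero: Σxᵢ(yᵢ − βxᵢ)/2 − β/2 = 0, so β = Σxᵢyᵢ / (Σxᵢ² + σ²/τ²).
Σxᵢyᵢ = 2·9 + 1·0 + 5·13 + 1·4 + 5·17 = 172; Σxᵢ² = 56; σ²/τ² = 1.
β̂_MAP = 172 / (56 + 1) = 172/57 ≈ 3.018.

β̂_MAP = 3.018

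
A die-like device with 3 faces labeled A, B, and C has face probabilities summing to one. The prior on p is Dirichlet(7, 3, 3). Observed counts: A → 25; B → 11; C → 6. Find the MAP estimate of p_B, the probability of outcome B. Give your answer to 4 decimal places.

The posterior is Dirichlet(αᵢ + nᵢ) = Dirichlet(32, 14, 9).
For a Dirichlet(a₁,…,a_K) with all aᵢ > 1, the mode has j-th component (aⱼ − 1)/(Σaᵢ − K).
Here Σaᵢ = 55 and K = 3, so p_B = (14 − 1)/(55 − 3) = 13/52 ≈ 0.2500.

MAP estimate of p_B = 0.2500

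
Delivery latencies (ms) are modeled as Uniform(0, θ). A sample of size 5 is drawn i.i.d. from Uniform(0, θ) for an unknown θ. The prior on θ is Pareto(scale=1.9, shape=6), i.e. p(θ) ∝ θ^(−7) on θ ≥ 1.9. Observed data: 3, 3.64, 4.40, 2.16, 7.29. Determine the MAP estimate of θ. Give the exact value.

θ̂_MAP = 7.29

The Uniform(0, θ) likelihood is θ^(−n) for θ ≥ max(xᵢ), zero otherwise. Here max(xᵢ) = 7.29.
Posterior ∝ θ^(−7) · θ^(−5) = θ^(−12) on θ ≥ max(1.9, 7.29) = 7.29.
This density is strictly decreasing in θ, so the posterior mode lies at the lower boundary of the support.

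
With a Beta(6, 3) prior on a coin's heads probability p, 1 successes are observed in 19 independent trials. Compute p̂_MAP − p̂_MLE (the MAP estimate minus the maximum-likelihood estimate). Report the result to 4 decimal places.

MAP − MLE = 0.1781

Posterior is Beta(7, 21); MAP = (7−1)/(28−2) = 6/26 ≈ 0.23077.
MLE ignores the prior: p̂_MLE = k/n = 1/19 ≈ 0.05263.
Difference = 6/26 − 1/19 = 44/247 ≈ 0.1781.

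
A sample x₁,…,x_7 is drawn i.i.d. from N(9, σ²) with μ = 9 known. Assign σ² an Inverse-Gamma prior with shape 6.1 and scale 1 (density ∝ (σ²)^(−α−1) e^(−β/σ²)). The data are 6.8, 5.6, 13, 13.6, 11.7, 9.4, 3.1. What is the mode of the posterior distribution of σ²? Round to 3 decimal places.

σ̂²_MAP = 4.614

Sum of squared deviations about the known mean: SS = (6.8−9)² + (5.6−9)² + (13−9)² + (13.6−9)² + (11.7−9)² + (9.4−9)² + (3.1−9)² = 95.82.
The Normal likelihood contributes (σ²)^(−n/2) exp(−SS/(2σ²)), so the posterior is Inverse-Gamma(α + n/2, β + SS/2) = Inverse-Gamma(9.6, 48.91).
The mode of Inverse-Gamma(a, b) is b/(a+1) = 48.91/10.6 ≈ 4.614.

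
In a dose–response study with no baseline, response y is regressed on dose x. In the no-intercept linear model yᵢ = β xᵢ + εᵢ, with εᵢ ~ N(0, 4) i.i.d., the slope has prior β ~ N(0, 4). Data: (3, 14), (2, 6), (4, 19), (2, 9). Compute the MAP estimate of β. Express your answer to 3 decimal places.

log p(β | y) = −Σ(yᵢ − βxᵢ)²/(2·4) − β²/(2·4) + const.
Setting the derivative to zero: Σxᵢ(yᵢ − βxᵢ)/4 − β/4 = 0, so β = Σxᵢyᵢ / (Σxᵢ² + σ²/τ²).
Σxᵢyᵢ = 3·14 + 2·6 + 4·19 + 2·9 = 148; Σxᵢ² = 33; σ²/τ² = 1.
β̂_MAP = 148 / (33 + 1) = 148/34 ≈ 4.353.

β̂_MAP = 4.353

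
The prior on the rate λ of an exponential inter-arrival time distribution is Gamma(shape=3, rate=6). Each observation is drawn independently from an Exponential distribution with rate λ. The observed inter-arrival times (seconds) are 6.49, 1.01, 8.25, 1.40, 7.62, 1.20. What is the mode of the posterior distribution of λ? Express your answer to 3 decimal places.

The Exponential(rate=λ) likelihood is ∝ λ^n e^(−λΣtᵢ). Here n = 6 and Σtᵢ = 6.49 + 1.01 + 8.25 + 1.40 + 7.62 + 1.20 = 25.97.
Posterior ∝ λ^2e^(−6λ) · λ^6e^(−25.97λ) = λ^8e^(−31.97λ), i.e. Gamma(9, 31.97).
Mode = (a−1)/b = 8/31.97 ≈ 0.250.

λ̂_MAP = 0.250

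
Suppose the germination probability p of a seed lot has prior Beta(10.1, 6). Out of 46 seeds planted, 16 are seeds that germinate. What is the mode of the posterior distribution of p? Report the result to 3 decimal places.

Prior: Beta(10.1, 6).
Data: 16 successes in 46 trials. The binomial likelihood contributes p^16(1−p)^30, so the posterior is Beta(10.1+16, 6+30) = Beta(26.1, 36).
For Beta(a, b) with a, b > 1 the mode is (a−1)/(a+b−2) = 25.1/60.1 ≈ 0.418.

p̂_MAP = 0.418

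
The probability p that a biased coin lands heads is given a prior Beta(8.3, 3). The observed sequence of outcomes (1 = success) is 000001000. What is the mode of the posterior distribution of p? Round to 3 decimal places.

Prior: Beta(8.3, 3).
Data: 1 success in 9 trials (from the sequence). The binomial likelihood contributes p(1−p)^8, so the posterior is Beta(8.3+1, 3+8) = Beta(9.3, 11).
For Beta(a, b) with a, b > 1 the mode is (a−1)/(a+b−2) = 8.3/18.3 ≈ 0.454.

p̂_MAP = 0.454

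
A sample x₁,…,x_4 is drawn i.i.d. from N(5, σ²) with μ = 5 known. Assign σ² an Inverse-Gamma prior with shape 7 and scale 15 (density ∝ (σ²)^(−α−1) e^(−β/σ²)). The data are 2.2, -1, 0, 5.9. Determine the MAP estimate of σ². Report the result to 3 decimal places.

Sum of squared deviations about the known mean: SS = (2.2−5)² + (-1−5)² + (0−5)² + (5.9−5)² = 69.65.
The Normal likelihood contributes (σ²)^(−n/2) exp(−SS/(2σ²)), so the posterior is Inverse-Gamma(α + n/2, β + SS/2) = Inverse-Gamma(9, 49.825).
The mode of Inverse-Gamma(a, b) is b/(a+1) = 49.825/10 ≈ 4.983.

σ̂²_MAP = 4.983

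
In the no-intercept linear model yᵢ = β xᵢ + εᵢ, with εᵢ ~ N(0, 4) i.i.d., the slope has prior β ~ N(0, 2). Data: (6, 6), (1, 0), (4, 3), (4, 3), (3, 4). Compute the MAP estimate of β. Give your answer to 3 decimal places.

log p(β | y) = −Σ(yᵢ − βxᵢ)²/(2·4) − β²/(2·2) + const.
Setting the derivative to zero: Σxᵢ(yᵢ − βxᵢ)/4 − β/2 = 0, so β = Σxᵢyᵢ / (Σxᵢ² + σ²/τ²).
Σxᵢyᵢ = 6·6 + 1·0 + 4·3 + 4·3 + 3·4 = 72; Σxᵢ² = 78; σ²/τ² = 2.
β̂_MAP = 72 / (78 + 2) = 72/80 ≈ 0.900.

β̂_MAP = 0.900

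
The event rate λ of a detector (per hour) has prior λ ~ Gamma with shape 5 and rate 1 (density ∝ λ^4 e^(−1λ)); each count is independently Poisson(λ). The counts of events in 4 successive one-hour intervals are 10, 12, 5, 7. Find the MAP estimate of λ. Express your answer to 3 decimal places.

λ̂_MAP = 7.600

Σxᵢ = 10+12+5+7 = 34, with n = 4.
Posterior ∝ λ^4e^(−1λ) · λ^34e^(−4λ) = λ^38e^(−5λ), i.e. Gamma(shape=39, rate=5).
The mode of a Gamma(a, b) with a ≥ 1 (shape–rate) is (a−1)/b = 38/5 ≈ 7.600.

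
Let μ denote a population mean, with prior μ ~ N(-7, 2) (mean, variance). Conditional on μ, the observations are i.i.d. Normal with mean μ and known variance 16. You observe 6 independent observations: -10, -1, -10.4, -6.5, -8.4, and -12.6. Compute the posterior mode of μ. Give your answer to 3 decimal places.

n = 6; x̄ = ((-10) + (-1) + (-10.4) + (-6.5) + (-8.4) + (-12.6))/6 = -48.9/6 = -8.15.
For a Normal prior and Normal likelihood with known variance, the posterior is Normal; its mode equals its mean, the precision-weighted average.
Prior precision 1/σ₀² = 1/2 = 0.5; data precision n/σ² = 6/16 = 0.375.
μ̂ = (0.5·(-7) + 0.375·(-8.15)) / (0.5 + 0.375) = (-6.55625)/0.875 = -1049/140 ≈ -7.493.

μ̂_MAP = -7.493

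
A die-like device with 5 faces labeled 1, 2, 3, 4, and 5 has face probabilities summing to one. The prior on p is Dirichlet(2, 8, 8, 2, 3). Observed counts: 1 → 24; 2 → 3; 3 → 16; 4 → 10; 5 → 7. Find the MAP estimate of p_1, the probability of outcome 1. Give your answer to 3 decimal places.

MAP estimate: 0.321

The posterior is Dirichlet(αᵢ + nᵢ) = Dirichlet(26, 11, 24, 12, 10).
For a Dirichlet(a₁,…,a_K) with all aᵢ > 1, the mode has j-th component (aⱼ − 1)/(Σaᵢ − K).
Here Σaᵢ = 83 and K = 5, so p_1 = (26 − 1)/(83 − 5) = 25/78 ≈ 0.321.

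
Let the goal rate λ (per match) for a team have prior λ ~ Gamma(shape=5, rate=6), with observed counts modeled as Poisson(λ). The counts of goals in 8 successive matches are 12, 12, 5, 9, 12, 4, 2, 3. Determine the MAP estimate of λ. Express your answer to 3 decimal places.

λ̂_MAP = 4.500

Σxᵢ = 12+12+5+9+12+4+2+3 = 59, with n = 8.
Posterior ∝ λ^4e^(−6λ) · λ^59e^(−8λ) = λ^63e^(−14λ), i.e. Gamma(shape=64, rate=14).
The mode of a Gamma(a, b) with a ≥ 1 (shape–rate) is (a−1)/b = 63/14 ≈ 4.500.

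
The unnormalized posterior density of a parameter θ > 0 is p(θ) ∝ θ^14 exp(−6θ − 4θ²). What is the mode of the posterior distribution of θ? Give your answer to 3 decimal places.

ℓ'(θ) = 14/θ − 6 − 8θ. Setting this to zero and multiplying by θ: 8θ² + 6θ − 14 = 0.
θ = (−6 + √(6² + 4·8·14)) / (2·8) = (−6 + √484) / 16 = (−6 + 22)/16 = 1.
ℓ''(θ) = −14/θ² − 8 < 0, confirming a maximum.

θ̂_MAP = 1.000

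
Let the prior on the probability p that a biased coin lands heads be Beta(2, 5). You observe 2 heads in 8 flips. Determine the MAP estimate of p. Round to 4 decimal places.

p̂_MAP = 0.2308

Prior: Beta(2, 5).
Data: 2 successes in 8 trials. The binomial likelihood contributes p^2(1−p)^6, so the posterior is Beta(2+2, 5+6) = Beta(4, 11).
For Beta(a, b) with a, b > 1 the mode is (a−1)/(a+b−2) = 3/13 ≈ 0.2308.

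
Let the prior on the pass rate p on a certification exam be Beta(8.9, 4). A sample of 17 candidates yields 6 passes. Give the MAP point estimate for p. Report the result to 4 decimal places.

Prior: Beta(8.9, 4).
Data: 6 successes in 17 trials. The binomial likelihood contributes p^6(1−p)^11, so the posterior is Beta(8.9+6, 4+11) = Beta(14.9, 15).
For Beta(a, b) with a, b > 1 the mode is (a−1)/(a+b−2) = 13.9/27.9 ≈ 0.4982.

p̂_MAP = 0.4982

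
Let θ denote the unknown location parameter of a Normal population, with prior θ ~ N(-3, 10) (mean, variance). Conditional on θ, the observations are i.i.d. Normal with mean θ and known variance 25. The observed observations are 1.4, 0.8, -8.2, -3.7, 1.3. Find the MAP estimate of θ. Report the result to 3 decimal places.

θ̂_MAP = -2.120

n = 5; x̄ = (1.4 + 0.8 + (-8.2) + (-3.7) + 1.3)/5 = -8.4/5 = -1.68.
For a Normal prior and Normal likelihood with known variance, the posterior is Normal; its mode equals its mean, the precision-weighted average.
Prior precision 1/σ₀² = 1/10 = 0.1; data precision n/σ² = 5/25 = 0.2.
θ̂ = (0.1·(-3) + 0.2·(-1.68)) / (0.1 + 0.2) = (-0.636)/0.3 = -2.120.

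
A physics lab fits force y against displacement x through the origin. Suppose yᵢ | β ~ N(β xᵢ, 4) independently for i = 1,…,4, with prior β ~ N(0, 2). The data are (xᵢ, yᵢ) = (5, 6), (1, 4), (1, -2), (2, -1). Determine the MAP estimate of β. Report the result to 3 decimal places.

log p(β | y) = −Σ(yᵢ − βxᵢ)²/(2·4) − β²/(2·2) + const.
Setting the derivative to zero: Σxᵢ(yᵢ − βxᵢ)/4 − β/2 = 0, so β = Σxᵢyᵢ / (Σxᵢ² + σ²/τ²).
Σxᵢyᵢ = 5·6 + 1·4 + 1·(-2) + 2·(-1) = 30; Σxᵢ² = 31; σ²/τ² = 2.
β̂_MAP = 30 / (31 + 2) = 30/33 ≈ 0.909.

β̂_MAP = 0.909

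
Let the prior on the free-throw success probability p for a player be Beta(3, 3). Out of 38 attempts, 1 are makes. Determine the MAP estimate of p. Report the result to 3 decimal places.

Prior: Beta(3, 3).
Data: 1 success in 38 trials. The binomial likelihood contributes p(1−p)^37, so the posterior is Beta(3+1, 3+37) = Beta(4, 40).
For Beta(a, b) with a, b > 1 the mode is (a−1)/(a+b−2) = 3/42 ≈ 0.071.

p̂_MAP = 0.071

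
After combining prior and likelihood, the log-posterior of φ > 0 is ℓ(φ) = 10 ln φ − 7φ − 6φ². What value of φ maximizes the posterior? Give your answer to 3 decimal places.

φ̂_MAP = 0.667

ℓ'(φ) = 10/φ − 7 − 12φ. Setting this to zero and multiplying by φ: 12φ² + 7φ − 10 = 0.
φ = (−7 + √(7² + 4·12·10)) / (2·12) = (−7 + √529) / 24 = (−7 + 23)/24 = 2/3.
ℓ''(φ) = −10/φ² − 12 < 0, confirming a maximum.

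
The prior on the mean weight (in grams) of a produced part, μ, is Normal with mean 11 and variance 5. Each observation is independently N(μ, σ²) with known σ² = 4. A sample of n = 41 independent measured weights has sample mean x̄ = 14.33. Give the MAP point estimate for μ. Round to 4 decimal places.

n = 41, x̄ = 14.33.
For a Normal prior and Normal likelihood with known variance, the posterior is Normal; its mode equals its mean, the precision-weighted average.
Prior precision 1/σ₀² = 1/5 = 0.2; data precision n/σ² = 41/4 = 10.25.
μ̂ = (0.2·11 + 10.25·14.33) / (0.2 + 10.25) = 149.0825/10.45 = 59633/4180 ≈ 14.2663.

μ̂_MAP = 14.2663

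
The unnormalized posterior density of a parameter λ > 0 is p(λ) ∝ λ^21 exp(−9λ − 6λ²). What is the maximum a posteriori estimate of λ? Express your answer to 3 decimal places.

ℓ'(λ) = 21/λ − 9 − 12λ. Setting this to zero and multiplying by λ: 12λ² + 9λ − 21 = 0.
λ = (−9 + √(9² + 4·12·21)) / (2·12) = (−9 + √1089) / 24 = (−9 + 33)/24 = 1.
ℓ''(λ) = −21/λ² − 12 < 0, confirming a maximum.

λ̂_MAP = 1.000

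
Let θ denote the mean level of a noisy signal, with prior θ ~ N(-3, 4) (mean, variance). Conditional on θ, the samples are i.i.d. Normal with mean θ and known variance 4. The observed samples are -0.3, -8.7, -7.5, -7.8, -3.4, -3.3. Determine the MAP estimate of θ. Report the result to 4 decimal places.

n = 6; x̄ = ((-0.3) + (-8.7) + (-7.5) + (-7.8) + (-3.4) + (-3.3))/6 = -31/6 = -31/6 ≈ -5.1667.
For a Normal prior and Normal likelihood with known variance, the posterior is Normal; its mode equals its mean, the precision-weighted average.
Prior precision 1/σ₀² = 1/4 = 0.25; data precision n/σ² = 6/4 = 1.5.
θ̂ = (0.25·(-3) + 1.5·(-31/6)) / (0.25 + 1.5) = (-8.5)/1.75 = -34/7 ≈ -4.8571.

θ̂_MAP = -4.8571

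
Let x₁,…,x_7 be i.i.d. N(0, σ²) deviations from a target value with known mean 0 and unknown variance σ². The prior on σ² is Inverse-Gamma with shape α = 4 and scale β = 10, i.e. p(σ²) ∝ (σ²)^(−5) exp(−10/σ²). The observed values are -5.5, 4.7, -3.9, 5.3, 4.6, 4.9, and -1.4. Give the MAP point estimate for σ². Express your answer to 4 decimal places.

Sum of squared deviations about the known mean: SS = (-5.5−0)² + (4.7−0)² + (-3.9−0)² + (5.3−0)² + (4.6−0)² + (4.9−0)² + (-1.4−0)² = 142.77.
The Normal likelihood contributes (σ²)^(−n/2) exp(−SS/(2σ²)), so the posterior is Inverse-Gamma(α + n/2, β + SS/2) = Inverse-Gamma(7.5, 81.385).
The mode of Inverse-Gamma(a, b) is b/(a+1) = 81.385/8.5 ≈ 9.5747.

σ̂²_MAP = 9.5747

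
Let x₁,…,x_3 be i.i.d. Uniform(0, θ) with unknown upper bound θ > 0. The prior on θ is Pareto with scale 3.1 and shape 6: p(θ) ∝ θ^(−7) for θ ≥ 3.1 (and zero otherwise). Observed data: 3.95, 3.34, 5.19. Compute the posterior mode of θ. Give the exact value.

θ̂_MAP = 5.19

The Uniform(0, θ) likelihood is θ^(−n) for θ ≥ max(xᵢ), zero otherwise. Here max(xᵢ) = 5.19.
Posterior ∝ θ^(−7) · θ^(−3) = θ^(−10) on θ ≥ max(3.1, 5.19) = 5.19.
This density is strictly decreasing in θ, so the posterior mode lies at the lower boundary of the support.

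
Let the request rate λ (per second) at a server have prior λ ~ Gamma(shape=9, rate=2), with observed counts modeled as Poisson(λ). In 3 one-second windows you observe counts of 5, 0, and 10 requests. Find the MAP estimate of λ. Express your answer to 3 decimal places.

λ̂_MAP = 4.600

Σxᵢ = 5+0+10 = 15, with n = 3.
Posterior ∝ λ^8e^(−2λ) · λ^15e^(−3λ) = λ^23e^(−5λ), i.e. Gamma(shape=24, rate=5).
The mode of a Gamma(a, b) with a ≥ 1 (shape–rate) is (a−1)/b = 23/5 ≈ 4.600.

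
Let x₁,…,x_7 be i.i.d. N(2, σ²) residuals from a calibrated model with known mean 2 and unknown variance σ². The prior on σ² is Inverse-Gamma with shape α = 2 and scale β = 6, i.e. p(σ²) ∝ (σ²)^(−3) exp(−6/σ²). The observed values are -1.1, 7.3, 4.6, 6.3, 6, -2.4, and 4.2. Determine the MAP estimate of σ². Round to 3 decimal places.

σ̂²_MAP = 8.858

Sum of squared deviations about the known mean: SS = (-1.1−2)² + (7.3−2)² + (4.6−2)² + (6.3−2)² + (6−2)² + (-2.4−2)² + (4.2−2)² = 103.15.
The Normal likelihood contributes (σ²)^(−n/2) exp(−SS/(2σ²)), so the posterior is Inverse-Gamma(α + n/2, β + SS/2) = Inverse-Gamma(5.5, 57.575).
The mode of Inverse-Gamma(a, b) is b/(a+1) = 57.575/6.5 ≈ 8.858.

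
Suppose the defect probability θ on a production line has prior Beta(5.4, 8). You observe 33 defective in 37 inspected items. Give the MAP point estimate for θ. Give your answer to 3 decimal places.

θ̂_MAP = 0.773

Prior: Beta(5.4, 8).
Data: 33 successes in 37 trials. The binomial likelihood contributes θ^33(1−θ)^4, so the posterior is Beta(5.4+33, 8+4) = Beta(38.4, 12).
For Beta(a, b) with a, b > 1 the mode is (a−1)/(a+b−2) = 37.4/48.4 ≈ 0.773.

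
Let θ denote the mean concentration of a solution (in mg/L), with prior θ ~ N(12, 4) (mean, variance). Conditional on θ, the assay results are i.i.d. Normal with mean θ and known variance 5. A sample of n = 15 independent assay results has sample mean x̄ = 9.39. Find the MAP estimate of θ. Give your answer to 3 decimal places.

n = 15, x̄ = 9.39.
For a Normal prior and Normal likelihood with known variance, the posterior is Normal; its mode equals its mean, the precision-weighted average.
Prior precision 1/σ₀² = 1/4 = 0.25; data precision n/σ² = 15/5 = 3.
θ̂ = (0.25·12 + 3·9.39) / (0.25 + 3) = 31.17/3.25 = 3117/325 ≈ 9.591.

θ̂_MAP = 9.591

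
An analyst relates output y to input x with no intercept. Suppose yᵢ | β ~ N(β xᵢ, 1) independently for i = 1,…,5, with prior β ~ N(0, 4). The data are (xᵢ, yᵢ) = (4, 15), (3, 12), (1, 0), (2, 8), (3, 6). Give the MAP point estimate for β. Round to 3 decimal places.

β̂_MAP = 3.312

log p(β | y) = −Σ(yᵢ − βxᵢ)²/(2·1) − β²/(2·4) + const.
Setting the derivative to zero: Σxᵢ(yᵢ − βxᵢ)/1 − β/4 = 0, so β = Σxᵢyᵢ / (Σxᵢ² + σ²/τ²).
Σxᵢyᵢ = 4·15 + 3·12 + 1·0 + 2·8 + 3·6 = 130; Σxᵢ² = 39; σ²/τ² = 0.25.
β̂_MAP = 130 / (39 + 0.25) = 130/39.25 ≈ 3.312.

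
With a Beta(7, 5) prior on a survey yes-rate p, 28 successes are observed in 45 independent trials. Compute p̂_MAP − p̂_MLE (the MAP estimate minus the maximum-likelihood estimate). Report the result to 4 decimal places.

MAP − MLE = -0.0040

Posterior is Beta(35, 22); MAP = (35−1)/(57−2) = 34/55 ≈ 0.61818.
MLE ignores the prior: p̂_MLE = k/n = 28/45 ≈ 0.62222.
Difference = 34/55 − 28/45 = -2/495 ≈ -0.0040.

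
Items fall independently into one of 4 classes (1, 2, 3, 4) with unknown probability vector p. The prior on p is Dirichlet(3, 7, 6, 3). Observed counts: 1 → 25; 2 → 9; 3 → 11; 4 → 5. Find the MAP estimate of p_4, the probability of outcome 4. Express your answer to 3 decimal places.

The posterior is Dirichlet(αᵢ + nᵢ) = Dirichlet(28, 16, 17, 8).
For a Dirichlet(a₁,…,a_K) with all aᵢ > 1, the mode has j-th component (aⱼ − 1)/(Σaᵢ − K).
Here Σaᵢ = 69 and K = 4, so p_4 = (8 − 1)/(69 − 4) = 7/65 ≈ 0.108.

MAP estimate: 0.108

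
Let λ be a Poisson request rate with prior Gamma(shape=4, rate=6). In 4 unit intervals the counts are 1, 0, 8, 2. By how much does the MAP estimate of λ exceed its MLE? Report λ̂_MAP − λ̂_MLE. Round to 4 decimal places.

MAP − MLE = -1.3500

Σxᵢ = 11. Posterior is Gamma(15, 10); MAP = (15−1)/10 = 14/10 ≈ 1.40000.
MLE = x̄ = 11/4 ≈ 2.75000.
Difference = 14/10 − 11/4 = -27/20 ≈ -1.3500.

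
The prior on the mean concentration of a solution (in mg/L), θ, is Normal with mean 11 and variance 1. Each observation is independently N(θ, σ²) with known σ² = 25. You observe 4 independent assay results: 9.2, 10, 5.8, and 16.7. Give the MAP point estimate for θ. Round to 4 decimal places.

θ̂_MAP = 10.9207

n = 4; x̄ = (9.2 + 10 + 5.8 + 16.7)/4 = 41.7/4 = 10.425.
For a Normal prior and Normal likelihood with known variance, the posterior is Normal; its mode equals its mean, the precision-weighted average.
Prior precision 1/σ₀² = 1/1 = 1; data precision n/σ² = 4/25 = 0.16.
θ̂ = (1·11 + 0.16·10.425) / (1 + 0.16) = 12.668/1.16 = 3167/290 ≈ 10.9207.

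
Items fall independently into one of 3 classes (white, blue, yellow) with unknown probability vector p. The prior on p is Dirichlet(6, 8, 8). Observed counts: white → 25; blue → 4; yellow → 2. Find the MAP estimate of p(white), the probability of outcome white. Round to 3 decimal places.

The posterior is Dirichlet(αᵢ + nᵢ) = Dirichlet(31, 12, 10).
For a Dirichlet(a₁,…,a_K) with all aᵢ > 1, the mode has j-th component (aⱼ − 1)/(Σaᵢ − K).
Here Σaᵢ = 53 and K = 3, so p(white) = (31 − 1)/(53 − 3) = 30/50 ≈ 0.600.

MAP estimate of p(white) = 0.600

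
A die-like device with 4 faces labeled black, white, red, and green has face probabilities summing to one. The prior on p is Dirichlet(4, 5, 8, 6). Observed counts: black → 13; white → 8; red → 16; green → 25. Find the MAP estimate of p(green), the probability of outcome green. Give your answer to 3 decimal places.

The posterior is Dirichlet(αᵢ + nᵢ) = Dirichlet(17, 13, 24, 31).
For a Dirichlet(a₁,…,a_K) with all aᵢ > 1, the mode has j-th component (aⱼ − 1)/(Σaᵢ − K).
Here Σaᵢ = 85 and K = 4, so p(green) = (31 − 1)/(85 − 4) = 30/81 ≈ 0.370.

MAP estimate of p(green) = 0.370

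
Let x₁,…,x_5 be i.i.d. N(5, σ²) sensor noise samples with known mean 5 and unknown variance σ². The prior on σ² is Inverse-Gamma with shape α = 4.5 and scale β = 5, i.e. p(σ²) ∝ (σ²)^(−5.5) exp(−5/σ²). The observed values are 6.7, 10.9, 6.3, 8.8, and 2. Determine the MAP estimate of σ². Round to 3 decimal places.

Sum of squared deviations about the known mean: SS = (6.7−5)² + (10.9−5)² + (6.3−5)² + (8.8−5)² + (2−5)² = 62.83.
The Normal likelihood contributes (σ²)^(−n/2) exp(−SS/(2σ²)), so the posterior is Inverse-Gamma(α + n/2, β + SS/2) = Inverse-Gamma(7, 36.415).
The mode of Inverse-Gamma(a, b) is b/(a+1) = 36.415/8 ≈ 4.552.

σ̂²_MAP = 4.552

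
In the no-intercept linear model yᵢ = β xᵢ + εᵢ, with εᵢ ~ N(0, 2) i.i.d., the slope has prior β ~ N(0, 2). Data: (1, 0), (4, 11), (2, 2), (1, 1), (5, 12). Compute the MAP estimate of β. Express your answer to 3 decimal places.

β̂_MAP = 2.271

log p(β | y) = −Σ(yᵢ − βxᵢ)²/(2·2) − β²/(2·2) + const.
Setting the derivative to zero: Σxᵢ(yᵢ − βxᵢ)/2 − β/2 = 0, so β = Σxᵢyᵢ / (Σxᵢ² + σ²/τ²).
Σxᵢyᵢ = 1·0 + 4·11 + 2·2 + 1·1 + 5·12 = 109; Σxᵢ² = 47; σ²/τ² = 1.
β̂_MAP = 109 / (47 + 1) = 109/48 ≈ 2.271.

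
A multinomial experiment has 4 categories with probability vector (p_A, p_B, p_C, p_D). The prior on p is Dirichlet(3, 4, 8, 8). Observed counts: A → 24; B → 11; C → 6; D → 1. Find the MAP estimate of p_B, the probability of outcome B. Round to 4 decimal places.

MAP estimate of p_B = 0.2295

The posterior is Dirichlet(αᵢ + nᵢ) = Dirichlet(27, 15, 14, 9).
For a Dirichlet(a₁,…,a_K) with all aᵢ > 1, the mode has j-th component (aⱼ − 1)/(Σaᵢ − K).
Here Σaᵢ = 65 and K = 4, so p_B = (15 − 1)/(65 − 4) = 14/61 ≈ 0.2295.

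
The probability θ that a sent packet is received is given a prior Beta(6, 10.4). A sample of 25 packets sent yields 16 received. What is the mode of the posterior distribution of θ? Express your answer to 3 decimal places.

θ̂_MAP = 0.533

Prior: Beta(6, 10.4).
Data: 16 successes in 25 trials. The binomial likelihood contributes θ^16(1−θ)^9, so the posterior is Beta(6+16, 10.4+9) = Beta(22, 19.4).
For Beta(a, b) with a, b > 1 the mode is (a−1)/(a+b−2) = 21/39.4 ≈ 0.533.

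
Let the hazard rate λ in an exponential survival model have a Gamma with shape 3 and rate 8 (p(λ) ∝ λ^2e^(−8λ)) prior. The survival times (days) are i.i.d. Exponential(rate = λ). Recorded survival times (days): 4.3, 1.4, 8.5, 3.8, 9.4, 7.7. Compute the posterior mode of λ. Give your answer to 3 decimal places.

λ̂_MAP = 0.186

The Exponential(rate=λ) likelihood is ∝ λ^n e^(−λΣtᵢ). Here n = 6 and Σtᵢ = 4.3 + 1.4 + 8.5 + 3.8 + 9.4 + 7.7 = 35.1.
Posterior ∝ λ^2e^(−8λ) · λ^6e^(−35.1λ) = λ^8e^(−43.1λ), i.e. Gamma(9, 43.1).
Mode = (a−1)/b = 8/43.1 ≈ 0.186.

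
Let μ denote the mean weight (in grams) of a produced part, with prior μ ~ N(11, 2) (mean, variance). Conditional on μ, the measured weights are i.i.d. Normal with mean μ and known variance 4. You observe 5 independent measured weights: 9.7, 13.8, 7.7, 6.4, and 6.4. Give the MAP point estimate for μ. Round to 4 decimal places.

n = 5; x̄ = (9.7 + 13.8 + 7.7 + 6.4 + 6.4)/5 = 44/5 = 8.8.
For a Normal prior and Normal likelihood with known variance, the posterior is Normal; its mode equals its mean, the precision-weighted average.
Prior precision 1/σ₀² = 1/2 = 0.5; data precision n/σ² = 5/4 = 1.25.
μ̂ = (0.5·11 + 1.25·8.8) / (0.5 + 1.25) = 16.5/1.75 = 66/7 ≈ 9.4286.

μ̂_MAP = 9.4286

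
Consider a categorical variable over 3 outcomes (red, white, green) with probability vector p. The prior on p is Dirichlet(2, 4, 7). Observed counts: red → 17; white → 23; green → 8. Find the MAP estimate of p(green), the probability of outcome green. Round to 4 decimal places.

MAP estimate of p(green) = 0.2414

The posterior is Dirichlet(αᵢ + nᵢ) = Dirichlet(19, 27, 15).
For a Dirichlet(a₁,…,a_K) with all aᵢ > 1, the mode has j-th component (aⱼ − 1)/(Σaᵢ − K).
Here Σaᵢ = 61 and K = 3, so p(green) = (15 − 1)/(61 − 3) = 14/58 ≈ 0.2414.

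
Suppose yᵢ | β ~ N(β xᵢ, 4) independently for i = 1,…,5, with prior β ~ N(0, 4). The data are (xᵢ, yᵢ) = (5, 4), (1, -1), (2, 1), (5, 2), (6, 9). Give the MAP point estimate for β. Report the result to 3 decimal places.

β̂_MAP = 0.924

log p(β | y) = −Σ(yᵢ − βxᵢ)²/(2·4) − β²/(2·4) + const.
Setting the derivative to zero: Σxᵢ(yᵢ − βxᵢ)/4 − β/4 = 0, so β = Σxᵢyᵢ / (Σxᵢ² + σ²/τ²).
Σxᵢyᵢ = 5·4 + 1·(-1) + 2·1 + 5·2 + 6·9 = 85; Σxᵢ² = 91; σ²/τ² = 1.
β̂_MAP = 85 / (91 + 1) = 85/92 ≈ 0.924.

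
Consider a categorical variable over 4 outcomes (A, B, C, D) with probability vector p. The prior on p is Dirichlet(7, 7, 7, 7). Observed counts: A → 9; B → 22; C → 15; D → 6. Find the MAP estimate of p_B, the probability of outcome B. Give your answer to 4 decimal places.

The posterior is Dirichlet(αᵢ + nᵢ) = Dirichlet(16, 29, 22, 13).
For a Dirichlet(a₁,…,a_K) with all aᵢ > 1, the mode has j-th component (aⱼ − 1)/(Σaᵢ − K).
Here Σaᵢ = 80 and K = 4, so p_B = (29 − 1)/(80 − 4) = 28/76 ≈ 0.3684.

MAP estimate of p_B = 0.3684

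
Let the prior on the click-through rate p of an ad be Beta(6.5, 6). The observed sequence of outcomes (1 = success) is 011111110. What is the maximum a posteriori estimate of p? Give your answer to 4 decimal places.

p̂_MAP = 0.6410

Prior: Beta(6.5, 6).
Data: 7 successes in 9 trials (from the sequence). The binomial likelihood contributes p^7(1−p)^2, so the posterior is Beta(6.5+7, 6+2) = Beta(13.5, 8).
For Beta(a, b) with a, b > 1 the mode is (a−1)/(a+b−2) = 12.5/19.5 ≈ 0.6410.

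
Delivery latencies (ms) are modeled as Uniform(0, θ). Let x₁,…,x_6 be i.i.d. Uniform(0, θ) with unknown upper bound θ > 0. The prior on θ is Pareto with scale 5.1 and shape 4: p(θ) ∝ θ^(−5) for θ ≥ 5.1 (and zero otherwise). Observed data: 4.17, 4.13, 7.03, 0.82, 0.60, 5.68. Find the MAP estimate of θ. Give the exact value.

The Uniform(0, θ) likelihood is θ^(−n) for θ ≥ max(xᵢ), zero otherwise. Here max(xᵢ) = 7.03.
Posterior ∝ θ^(−5) · θ^(−6) = θ^(−11) on θ ≥ max(5.1, 7.03) = 7.03.
This density is strictly decreasing in θ, so the posterior mode lies at the lower boundary of the support.

θ̂_MAP = 7.03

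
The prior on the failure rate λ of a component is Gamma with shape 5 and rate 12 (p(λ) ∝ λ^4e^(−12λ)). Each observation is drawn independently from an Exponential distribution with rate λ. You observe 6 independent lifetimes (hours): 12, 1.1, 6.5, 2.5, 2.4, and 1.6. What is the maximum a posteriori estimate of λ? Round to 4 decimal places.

The Exponential(rate=λ) likelihood is ∝ λ^n e^(−λΣtᵢ). Here n = 6 and Σtᵢ = 12 + 1.1 + 6.5 + 2.5 + 2.4 + 1.6 = 26.1.
Posterior ∝ λ^4e^(−12λ) · λ^6e^(−26.1λ) = λ^10e^(−38.1λ), i.e. Gamma(11, 38.1).
Mode = (a−1)/b = 10/38.1 ≈ 0.2625.

λ̂_MAP = 0.2625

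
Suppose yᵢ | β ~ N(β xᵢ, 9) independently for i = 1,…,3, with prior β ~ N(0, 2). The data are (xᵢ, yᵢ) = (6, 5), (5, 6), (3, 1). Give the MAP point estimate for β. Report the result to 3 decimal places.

β̂_MAP = 0.846

log p(β | y) = −Σ(yᵢ − βxᵢ)²/(2·9) − β²/(2·2) + const.
Setting the derivative to zero: Σxᵢ(yᵢ − βxᵢ)/9 − β/2 = 0, so β = Σxᵢyᵢ / (Σxᵢ² + σ²/τ²).
Σxᵢyᵢ = 6·5 + 5·6 + 3·1 = 63; Σxᵢ² = 70; σ²/τ² = 4.5.
β̂_MAP = 63 / (70 + 4.5) = 63/74.5 ≈ 0.846.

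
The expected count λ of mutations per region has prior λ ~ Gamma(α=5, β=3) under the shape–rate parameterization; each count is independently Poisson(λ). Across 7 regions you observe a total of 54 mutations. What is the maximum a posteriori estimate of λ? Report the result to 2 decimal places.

λ̂_MAP = 5.80

Σxᵢ = 54, n = 7.
Posterior ∝ λ^4e^(−3λ) · λ^54e^(−7λ) = λ^58e^(−10λ), i.e. Gamma(shape=59, rate=10).
The mode of a Gamma(a, b) with a ≥ 1 (shape–rate) is (a−1)/b = 58/10 ≈ 5.80.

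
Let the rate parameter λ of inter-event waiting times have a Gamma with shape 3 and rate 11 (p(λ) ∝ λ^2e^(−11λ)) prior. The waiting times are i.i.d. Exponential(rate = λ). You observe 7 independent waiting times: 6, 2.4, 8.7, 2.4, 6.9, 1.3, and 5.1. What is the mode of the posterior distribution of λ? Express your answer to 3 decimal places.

The Exponential(rate=λ) likelihood is ∝ λ^n e^(−λΣtᵢ). Here n = 7 and Σtᵢ = 6 + 2.4 + 8.7 + 2.4 + 6.9 + 1.3 + 5.1 = 32.8.
Posterior ∝ λ^2e^(−11λ) · λ^7e^(−32.8λ) = λ^9e^(−43.8λ), i.e. Gamma(10, 43.8).
Mode = (a−1)/b = 9/43.8 ≈ 0.205.

λ̂_MAP = 0.205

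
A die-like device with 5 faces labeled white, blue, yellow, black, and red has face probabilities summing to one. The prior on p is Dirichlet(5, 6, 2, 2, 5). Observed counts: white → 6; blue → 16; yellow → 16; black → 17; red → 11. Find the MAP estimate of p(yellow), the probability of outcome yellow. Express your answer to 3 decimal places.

The posterior is Dirichlet(αᵢ + nᵢ) = Dirichlet(11, 22, 18, 19, 16).
For a Dirichlet(a₁,…,a_K) with all aᵢ > 1, the mode has j-th component (aⱼ − 1)/(Σaᵢ − K).
Here Σaᵢ = 86 and K = 5, so p(yellow) = (18 − 1)/(86 − 5) = 17/81 ≈ 0.210.

MAP estimate of p(yellow) = 0.210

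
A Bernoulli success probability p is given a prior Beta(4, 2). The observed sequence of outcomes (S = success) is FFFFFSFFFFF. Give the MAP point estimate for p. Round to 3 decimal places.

p̂_MAP = 0.267

Prior: Beta(4, 2).
Data: 1 success in 11 trials (from the sequence). The binomial likelihood contributes p(1−p)^10, so the posterior is Beta(4+1, 2+10) = Beta(5, 12).
For Beta(a, b) with a, b > 1 the mode is (a−1)/(a+b−2) = 4/15 ≈ 0.267.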